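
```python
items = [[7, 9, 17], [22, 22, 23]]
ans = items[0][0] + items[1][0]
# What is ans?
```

Trace (tracking ans):
items = [[7, 9, 17], [22, 22, 23]]  # -> items = [[7, 9, 17], [22, 22, 23]]
ans = items[0][0] + items[1][0]  # -> ans = 29

Answer: 29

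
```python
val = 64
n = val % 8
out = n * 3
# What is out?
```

Answer: 0

Derivation:
Trace (tracking out):
val = 64  # -> val = 64
n = val % 8  # -> n = 0
out = n * 3  # -> out = 0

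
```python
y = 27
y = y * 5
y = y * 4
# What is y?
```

Answer: 540

Derivation:
Trace (tracking y):
y = 27  # -> y = 27
y = y * 5  # -> y = 135
y = y * 4  # -> y = 540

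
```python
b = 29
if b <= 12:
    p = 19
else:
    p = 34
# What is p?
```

Answer: 34

Derivation:
Trace (tracking p):
b = 29  # -> b = 29
if b <= 12:  # condition is False
else:
    p = 34  # -> p = 34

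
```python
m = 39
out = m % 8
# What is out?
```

Answer: 7

Derivation:
Trace (tracking out):
m = 39  # -> m = 39
out = m % 8  # -> out = 7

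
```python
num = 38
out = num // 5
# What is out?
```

Answer: 7

Derivation:
Trace (tracking out):
num = 38  # -> num = 38
out = num // 5  # -> out = 7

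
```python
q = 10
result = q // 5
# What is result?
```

Trace (tracking result):
q = 10  # -> q = 10
result = q // 5  # -> result = 2

Answer: 2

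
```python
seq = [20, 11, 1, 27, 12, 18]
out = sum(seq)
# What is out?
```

Answer: 89

Derivation:
Trace (tracking out):
seq = [20, 11, 1, 27, 12, 18]  # -> seq = [20, 11, 1, 27, 12, 18]
out = sum(seq)  # -> out = 89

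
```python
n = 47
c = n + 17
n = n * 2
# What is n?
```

Answer: 94

Derivation:
Trace (tracking n):
n = 47  # -> n = 47
c = n + 17  # -> c = 64
n = n * 2  # -> n = 94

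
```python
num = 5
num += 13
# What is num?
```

Answer: 18

Derivation:
Trace (tracking num):
num = 5  # -> num = 5
num += 13  # -> num = 18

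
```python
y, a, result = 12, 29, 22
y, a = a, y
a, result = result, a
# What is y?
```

Answer: 29

Derivation:
Trace (tracking y):
y, a, result = (12, 29, 22)  # -> y = 12, a = 29, result = 22
y, a = (a, y)  # -> y = 29, a = 12
a, result = (result, a)  # -> a = 22, result = 12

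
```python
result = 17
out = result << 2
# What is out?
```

Trace (tracking out):
result = 17  # -> result = 17
out = result << 2  # -> out = 68

Answer: 68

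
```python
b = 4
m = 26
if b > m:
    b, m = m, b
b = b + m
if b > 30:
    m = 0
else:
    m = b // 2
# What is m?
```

Trace (tracking m):
b = 4  # -> b = 4
m = 26  # -> m = 26
if b > m:  # condition is False
b = b + m  # -> b = 30
if b > 30:  # condition is False
else:
    m = b // 2  # -> m = 15

Answer: 15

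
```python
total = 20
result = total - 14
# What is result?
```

Answer: 6

Derivation:
Trace (tracking result):
total = 20  # -> total = 20
result = total - 14  # -> result = 6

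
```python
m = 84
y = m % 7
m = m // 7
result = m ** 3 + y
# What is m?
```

Answer: 12

Derivation:
Trace (tracking m):
m = 84  # -> m = 84
y = m % 7  # -> y = 0
m = m // 7  # -> m = 12
result = m ** 3 + y  # -> result = 1728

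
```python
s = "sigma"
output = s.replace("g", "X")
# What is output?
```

Answer: 'siXma'

Derivation:
Trace (tracking output):
s = 'sigma'  # -> s = 'sigma'
output = s.replace('g', 'X')  # -> output = 'siXma'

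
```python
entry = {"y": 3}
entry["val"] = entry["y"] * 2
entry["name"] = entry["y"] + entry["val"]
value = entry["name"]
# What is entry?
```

Answer: {'y': 3, 'val': 6, 'name': 9}

Derivation:
Trace (tracking entry):
entry = {'y': 3}  # -> entry = {'y': 3}
entry['val'] = entry['y'] * 2  # -> entry = {'y': 3, 'val': 6}
entry['name'] = entry['y'] + entry['val']  # -> entry = {'y': 3, 'val': 6, 'name': 9}
value = entry['name']  # -> value = 9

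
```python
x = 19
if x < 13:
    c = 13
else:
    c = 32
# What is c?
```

Trace (tracking c):
x = 19  # -> x = 19
if x < 13:  # condition is False
else:
    c = 32  # -> c = 32

Answer: 32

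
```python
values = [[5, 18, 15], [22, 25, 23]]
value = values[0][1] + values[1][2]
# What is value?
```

Answer: 41

Derivation:
Trace (tracking value):
values = [[5, 18, 15], [22, 25, 23]]  # -> values = [[5, 18, 15], [22, 25, 23]]
value = values[0][1] + values[1][2]  # -> value = 41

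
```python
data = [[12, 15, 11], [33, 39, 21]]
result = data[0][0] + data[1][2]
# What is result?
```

Trace (tracking result):
data = [[12, 15, 11], [33, 39, 21]]  # -> data = [[12, 15, 11], [33, 39, 21]]
result = data[0][0] + data[1][2]  # -> result = 33

Answer: 33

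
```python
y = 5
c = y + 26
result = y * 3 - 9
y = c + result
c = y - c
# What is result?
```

Trace (tracking result):
y = 5  # -> y = 5
c = y + 26  # -> c = 31
result = y * 3 - 9  # -> result = 6
y = c + result  # -> y = 37
c = y - c  # -> c = 6

Answer: 6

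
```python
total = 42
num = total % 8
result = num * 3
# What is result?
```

Answer: 6

Derivation:
Trace (tracking result):
total = 42  # -> total = 42
num = total % 8  # -> num = 2
result = num * 3  # -> result = 6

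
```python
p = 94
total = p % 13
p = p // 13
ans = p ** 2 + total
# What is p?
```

Answer: 7

Derivation:
Trace (tracking p):
p = 94  # -> p = 94
total = p % 13  # -> total = 3
p = p // 13  # -> p = 7
ans = p ** 2 + total  # -> ans = 52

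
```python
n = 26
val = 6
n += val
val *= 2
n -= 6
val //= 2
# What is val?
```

Answer: 6

Derivation:
Trace (tracking val):
n = 26  # -> n = 26
val = 6  # -> val = 6
n += val  # -> n = 32
val *= 2  # -> val = 12
n -= 6  # -> n = 26
val //= 2  # -> val = 6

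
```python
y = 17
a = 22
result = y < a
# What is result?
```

Answer: True

Derivation:
Trace (tracking result):
y = 17  # -> y = 17
a = 22  # -> a = 22
result = y < a  # -> result = True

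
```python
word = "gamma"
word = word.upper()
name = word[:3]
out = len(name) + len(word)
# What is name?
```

Answer: 'GAM'

Derivation:
Trace (tracking name):
word = 'gamma'  # -> word = 'gamma'
word = word.upper()  # -> word = 'GAMMA'
name = word[:3]  # -> name = 'GAM'
out = len(name) + len(word)  # -> out = 8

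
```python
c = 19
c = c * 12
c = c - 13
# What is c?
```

Answer: 215

Derivation:
Trace (tracking c):
c = 19  # -> c = 19
c = c * 12  # -> c = 228
c = c - 13  # -> c = 215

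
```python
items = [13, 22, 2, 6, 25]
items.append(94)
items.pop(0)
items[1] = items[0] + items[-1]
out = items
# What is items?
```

Trace (tracking items):
items = [13, 22, 2, 6, 25]  # -> items = [13, 22, 2, 6, 25]
items.append(94)  # -> items = [13, 22, 2, 6, 25, 94]
items.pop(0)  # -> items = [22, 2, 6, 25, 94]
items[1] = items[0] + items[-1]  # -> items = [22, 116, 6, 25, 94]
out = items  # -> out = [22, 116, 6, 25, 94]

Answer: [22, 116, 6, 25, 94]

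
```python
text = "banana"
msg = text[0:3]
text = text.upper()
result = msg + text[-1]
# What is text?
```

Trace (tracking text):
text = 'banana'  # -> text = 'banana'
msg = text[0:3]  # -> msg = 'ban'
text = text.upper()  # -> text = 'BANANA'
result = msg + text[-1]  # -> result = 'banA'

Answer: 'BANANA'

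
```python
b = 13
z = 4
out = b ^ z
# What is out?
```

Trace (tracking out):
b = 13  # -> b = 13
z = 4  # -> z = 4
out = b ^ z  # -> out = 9

Answer: 9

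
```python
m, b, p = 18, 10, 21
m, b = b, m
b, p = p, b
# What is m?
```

Trace (tracking m):
m, b, p = (18, 10, 21)  # -> m = 18, b = 10, p = 21
m, b = (b, m)  # -> m = 10, b = 18
b, p = (p, b)  # -> b = 21, p = 18

Answer: 10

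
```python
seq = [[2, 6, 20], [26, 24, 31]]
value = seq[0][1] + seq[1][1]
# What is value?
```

Answer: 30

Derivation:
Trace (tracking value):
seq = [[2, 6, 20], [26, 24, 31]]  # -> seq = [[2, 6, 20], [26, 24, 31]]
value = seq[0][1] + seq[1][1]  # -> value = 30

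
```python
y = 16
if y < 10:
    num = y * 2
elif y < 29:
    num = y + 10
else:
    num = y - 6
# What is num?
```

Answer: 26

Derivation:
Trace (tracking num):
y = 16  # -> y = 16
if y < 10:  # condition is False
elif y < 29:  # condition is True
    num = y + 10  # -> num = 26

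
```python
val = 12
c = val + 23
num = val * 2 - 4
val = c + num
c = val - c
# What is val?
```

Trace (tracking val):
val = 12  # -> val = 12
c = val + 23  # -> c = 35
num = val * 2 - 4  # -> num = 20
val = c + num  # -> val = 55
c = val - c  # -> c = 20

Answer: 55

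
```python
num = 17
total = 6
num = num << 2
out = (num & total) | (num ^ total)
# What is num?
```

Answer: 68

Derivation:
Trace (tracking num):
num = 17  # -> num = 17
total = 6  # -> total = 6
num = num << 2  # -> num = 68
out = num & total | num ^ total  # -> out = 70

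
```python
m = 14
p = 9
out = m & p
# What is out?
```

Trace (tracking out):
m = 14  # -> m = 14
p = 9  # -> p = 9
out = m & p  # -> out = 8

Answer: 8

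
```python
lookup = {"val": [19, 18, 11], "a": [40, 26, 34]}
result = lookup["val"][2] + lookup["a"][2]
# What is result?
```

Answer: 45

Derivation:
Trace (tracking result):
lookup = {'val': [19, 18, 11], 'a': [40, 26, 34]}  # -> lookup = {'val': [19, 18, 11], 'a': [40, 26, 34]}
result = lookup['val'][2] + lookup['a'][2]  # -> result = 45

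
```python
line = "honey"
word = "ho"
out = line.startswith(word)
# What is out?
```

Answer: True

Derivation:
Trace (tracking out):
line = 'honey'  # -> line = 'honey'
word = 'ho'  # -> word = 'ho'
out = line.startswith(word)  # -> out = True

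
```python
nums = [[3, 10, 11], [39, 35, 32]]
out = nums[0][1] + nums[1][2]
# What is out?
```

Trace (tracking out):
nums = [[3, 10, 11], [39, 35, 32]]  # -> nums = [[3, 10, 11], [39, 35, 32]]
out = nums[0][1] + nums[1][2]  # -> out = 42

Answer: 42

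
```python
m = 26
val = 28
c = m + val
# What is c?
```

Trace (tracking c):
m = 26  # -> m = 26
val = 28  # -> val = 28
c = m + val  # -> c = 54

Answer: 54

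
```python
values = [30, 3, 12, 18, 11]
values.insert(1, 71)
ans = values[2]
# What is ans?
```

Trace (tracking ans):
values = [30, 3, 12, 18, 11]  # -> values = [30, 3, 12, 18, 11]
values.insert(1, 71)  # -> values = [30, 71, 3, 12, 18, 11]
ans = values[2]  # -> ans = 3

Answer: 3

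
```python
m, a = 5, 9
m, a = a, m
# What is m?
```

Trace (tracking m):
m, a = (5, 9)  # -> m = 5, a = 9
m, a = (a, m)  # -> m = 9, a = 5

Answer: 9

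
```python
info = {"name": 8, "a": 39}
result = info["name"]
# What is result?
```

Trace (tracking result):
info = {'name': 8, 'a': 39}  # -> info = {'name': 8, 'a': 39}
result = info['name']  # -> result = 8

Answer: 8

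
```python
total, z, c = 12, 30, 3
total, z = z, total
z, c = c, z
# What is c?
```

Trace (tracking c):
total, z, c = (12, 30, 3)  # -> total = 12, z = 30, c = 3
total, z = (z, total)  # -> total = 30, z = 12
z, c = (c, z)  # -> z = 3, c = 12

Answer: 12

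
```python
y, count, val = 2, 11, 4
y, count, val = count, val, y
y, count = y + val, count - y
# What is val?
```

Answer: 2

Derivation:
Trace (tracking val):
y, count, val = (2, 11, 4)  # -> y = 2, count = 11, val = 4
y, count, val = (count, val, y)  # -> y = 11, count = 4, val = 2
y, count = (y + val, count - y)  # -> y = 13, count = -7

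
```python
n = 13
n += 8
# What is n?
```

Trace (tracking n):
n = 13  # -> n = 13
n += 8  # -> n = 21

Answer: 21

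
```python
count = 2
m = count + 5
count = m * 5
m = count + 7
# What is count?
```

Answer: 35

Derivation:
Trace (tracking count):
count = 2  # -> count = 2
m = count + 5  # -> m = 7
count = m * 5  # -> count = 35
m = count + 7  # -> m = 42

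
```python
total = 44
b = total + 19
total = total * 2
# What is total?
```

Answer: 88

Derivation:
Trace (tracking total):
total = 44  # -> total = 44
b = total + 19  # -> b = 63
total = total * 2  # -> total = 88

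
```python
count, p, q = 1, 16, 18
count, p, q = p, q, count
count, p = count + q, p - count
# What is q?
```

Trace (tracking q):
count, p, q = (1, 16, 18)  # -> count = 1, p = 16, q = 18
count, p, q = (p, q, count)  # -> count = 16, p = 18, q = 1
count, p = (count + q, p - count)  # -> count = 17, p = 2

Answer: 1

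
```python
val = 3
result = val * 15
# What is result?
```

Trace (tracking result):
val = 3  # -> val = 3
result = val * 15  # -> result = 45

Answer: 45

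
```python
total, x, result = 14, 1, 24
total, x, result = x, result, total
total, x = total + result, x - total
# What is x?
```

Trace (tracking x):
total, x, result = (14, 1, 24)  # -> total = 14, x = 1, result = 24
total, x, result = (x, result, total)  # -> total = 1, x = 24, result = 14
total, x = (total + result, x - total)  # -> total = 15, x = 23

Answer: 23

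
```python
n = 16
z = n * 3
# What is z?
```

Answer: 48

Derivation:
Trace (tracking z):
n = 16  # -> n = 16
z = n * 3  # -> z = 48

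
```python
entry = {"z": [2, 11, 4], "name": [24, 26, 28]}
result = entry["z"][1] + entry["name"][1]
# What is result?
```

Trace (tracking result):
entry = {'z': [2, 11, 4], 'name': [24, 26, 28]}  # -> entry = {'z': [2, 11, 4], 'name': [24, 26, 28]}
result = entry['z'][1] + entry['name'][1]  # -> result = 37

Answer: 37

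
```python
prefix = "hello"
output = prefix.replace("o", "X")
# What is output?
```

Trace (tracking output):
prefix = 'hello'  # -> prefix = 'hello'
output = prefix.replace('o', 'X')  # -> output = 'hellX'

Answer: 'hellX'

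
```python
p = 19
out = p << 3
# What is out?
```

Answer: 152

Derivation:
Trace (tracking out):
p = 19  # -> p = 19
out = p << 3  # -> out = 152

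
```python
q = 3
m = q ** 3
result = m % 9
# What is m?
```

Trace (tracking m):
q = 3  # -> q = 3
m = q ** 3  # -> m = 27
result = m % 9  # -> result = 0

Answer: 27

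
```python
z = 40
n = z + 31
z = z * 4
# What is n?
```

Answer: 71

Derivation:
Trace (tracking n):
z = 40  # -> z = 40
n = z + 31  # -> n = 71
z = z * 4  # -> z = 160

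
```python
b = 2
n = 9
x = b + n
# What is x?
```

Answer: 11

Derivation:
Trace (tracking x):
b = 2  # -> b = 2
n = 9  # -> n = 9
x = b + n  # -> x = 11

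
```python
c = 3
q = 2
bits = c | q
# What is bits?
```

Answer: 3

Derivation:
Trace (tracking bits):
c = 3  # -> c = 3
q = 2  # -> q = 2
bits = c | q  # -> bits = 3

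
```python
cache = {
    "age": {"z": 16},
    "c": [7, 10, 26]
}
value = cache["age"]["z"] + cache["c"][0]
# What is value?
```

Trace (tracking value):
cache = {'age': {'z': 16}, 'c': [7, 10, 26]}  # -> cache = {'age': {'z': 16}, 'c': [7, 10, 26]}
value = cache['age']['z'] + cache['c'][0]  # -> value = 23

Answer: 23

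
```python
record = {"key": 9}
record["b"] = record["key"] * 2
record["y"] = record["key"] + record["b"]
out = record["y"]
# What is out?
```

Answer: 27

Derivation:
Trace (tracking out):
record = {'key': 9}  # -> record = {'key': 9}
record['b'] = record['key'] * 2  # -> record = {'key': 9, 'b': 18}
record['y'] = record['key'] + record['b']  # -> record = {'key': 9, 'b': 18, 'y': 27}
out = record['y']  # -> out = 27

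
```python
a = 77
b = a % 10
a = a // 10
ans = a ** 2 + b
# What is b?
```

Trace (tracking b):
a = 77  # -> a = 77
b = a % 10  # -> b = 7
a = a // 10  # -> a = 7
ans = a ** 2 + b  # -> ans = 56

Answer: 7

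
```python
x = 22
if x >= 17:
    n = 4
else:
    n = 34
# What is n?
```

Trace (tracking n):
x = 22  # -> x = 22
if x >= 17:  # condition is True
    n = 4  # -> n = 4

Answer: 4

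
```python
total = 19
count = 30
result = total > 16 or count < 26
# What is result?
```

Trace (tracking result):
total = 19  # -> total = 19
count = 30  # -> count = 30
result = total > 16 or count < 26  # -> result = True

Answer: True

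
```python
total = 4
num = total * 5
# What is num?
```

Trace (tracking num):
total = 4  # -> total = 4
num = total * 5  # -> num = 20

Answer: 20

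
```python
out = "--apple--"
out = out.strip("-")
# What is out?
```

Answer: 'apple'

Derivation:
Trace (tracking out):
out = '--apple--'  # -> out = '--apple--'
out = out.strip('-')  # -> out = 'apple'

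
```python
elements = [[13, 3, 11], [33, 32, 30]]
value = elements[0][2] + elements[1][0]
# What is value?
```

Trace (tracking value):
elements = [[13, 3, 11], [33, 32, 30]]  # -> elements = [[13, 3, 11], [33, 32, 30]]
value = elements[0][2] + elements[1][0]  # -> value = 44

Answer: 44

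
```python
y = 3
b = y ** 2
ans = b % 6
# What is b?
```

Answer: 9

Derivation:
Trace (tracking b):
y = 3  # -> y = 3
b = y ** 2  # -> b = 9
ans = b % 6  # -> ans = 3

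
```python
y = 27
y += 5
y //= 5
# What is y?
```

Trace (tracking y):
y = 27  # -> y = 27
y += 5  # -> y = 32
y //= 5  # -> y = 6

Answer: 6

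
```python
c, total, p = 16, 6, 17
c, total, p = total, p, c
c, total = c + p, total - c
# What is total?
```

Trace (tracking total):
c, total, p = (16, 6, 17)  # -> c = 16, total = 6, p = 17
c, total, p = (total, p, c)  # -> c = 6, total = 17, p = 16
c, total = (c + p, total - c)  # -> c = 22, total = 11

Answer: 11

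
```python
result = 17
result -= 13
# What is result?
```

Answer: 4

Derivation:
Trace (tracking result):
result = 17  # -> result = 17
result -= 13  # -> result = 4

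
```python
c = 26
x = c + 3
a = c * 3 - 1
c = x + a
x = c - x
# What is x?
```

Trace (tracking x):
c = 26  # -> c = 26
x = c + 3  # -> x = 29
a = c * 3 - 1  # -> a = 77
c = x + a  # -> c = 106
x = c - x  # -> x = 77

Answer: 77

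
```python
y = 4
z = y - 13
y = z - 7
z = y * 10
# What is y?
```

Trace (tracking y):
y = 4  # -> y = 4
z = y - 13  # -> z = -9
y = z - 7  # -> y = -16
z = y * 10  # -> z = -160

Answer: -16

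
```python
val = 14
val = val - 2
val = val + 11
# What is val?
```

Answer: 23

Derivation:
Trace (tracking val):
val = 14  # -> val = 14
val = val - 2  # -> val = 12
val = val + 11  # -> val = 23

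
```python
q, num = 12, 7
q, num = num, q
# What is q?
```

Answer: 7

Derivation:
Trace (tracking q):
q, num = (12, 7)  # -> q = 12, num = 7
q, num = (num, q)  # -> q = 7, num = 12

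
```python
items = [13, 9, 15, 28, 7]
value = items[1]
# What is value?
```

Trace (tracking value):
items = [13, 9, 15, 28, 7]  # -> items = [13, 9, 15, 28, 7]
value = items[1]  # -> value = 9

Answer: 9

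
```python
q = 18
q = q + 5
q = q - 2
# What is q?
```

Trace (tracking q):
q = 18  # -> q = 18
q = q + 5  # -> q = 23
q = q - 2  # -> q = 21

Answer: 21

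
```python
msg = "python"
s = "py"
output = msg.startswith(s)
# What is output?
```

Answer: True

Derivation:
Trace (tracking output):
msg = 'python'  # -> msg = 'python'
s = 'py'  # -> s = 'py'
output = msg.startswith(s)  # -> output = True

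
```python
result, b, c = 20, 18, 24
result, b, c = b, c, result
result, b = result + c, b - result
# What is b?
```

Answer: 6

Derivation:
Trace (tracking b):
result, b, c = (20, 18, 24)  # -> result = 20, b = 18, c = 24
result, b, c = (b, c, result)  # -> result = 18, b = 24, c = 20
result, b = (result + c, b - result)  # -> result = 38, b = 6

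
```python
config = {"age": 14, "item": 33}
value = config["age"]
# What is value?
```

Trace (tracking value):
config = {'age': 14, 'item': 33}  # -> config = {'age': 14, 'item': 33}
value = config['age']  # -> value = 14

Answer: 14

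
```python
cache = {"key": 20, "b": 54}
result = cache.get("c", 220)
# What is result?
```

Trace (tracking result):
cache = {'key': 20, 'b': 54}  # -> cache = {'key': 20, 'b': 54}
result = cache.get('c', 220)  # -> result = 220

Answer: 220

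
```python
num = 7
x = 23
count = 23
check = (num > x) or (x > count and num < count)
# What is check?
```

Answer: False

Derivation:
Trace (tracking check):
num = 7  # -> num = 7
x = 23  # -> x = 23
count = 23  # -> count = 23
check = num > x or (x > count and num < count)  # -> check = False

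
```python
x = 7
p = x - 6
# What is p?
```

Answer: 1

Derivation:
Trace (tracking p):
x = 7  # -> x = 7
p = x - 6  # -> p = 1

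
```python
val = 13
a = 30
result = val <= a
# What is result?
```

Answer: True

Derivation:
Trace (tracking result):
val = 13  # -> val = 13
a = 30  # -> a = 30
result = val <= a  # -> result = True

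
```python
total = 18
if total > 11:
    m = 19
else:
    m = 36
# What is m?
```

Answer: 19

Derivation:
Trace (tracking m):
total = 18  # -> total = 18
if total > 11:  # condition is True
    m = 19  # -> m = 19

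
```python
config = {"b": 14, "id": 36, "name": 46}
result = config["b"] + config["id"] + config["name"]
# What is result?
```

Answer: 96

Derivation:
Trace (tracking result):
config = {'b': 14, 'id': 36, 'name': 46}  # -> config = {'b': 14, 'id': 36, 'name': 46}
result = config['b'] + config['id'] + config['name']  # -> result = 96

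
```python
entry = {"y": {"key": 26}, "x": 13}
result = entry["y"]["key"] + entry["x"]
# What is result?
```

Trace (tracking result):
entry = {'y': {'key': 26}, 'x': 13}  # -> entry = {'y': {'key': 26}, 'x': 13}
result = entry['y']['key'] + entry['x']  # -> result = 39

Answer: 39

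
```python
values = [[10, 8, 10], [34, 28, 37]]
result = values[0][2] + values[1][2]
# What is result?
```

Answer: 47

Derivation:
Trace (tracking result):
values = [[10, 8, 10], [34, 28, 37]]  # -> values = [[10, 8, 10], [34, 28, 37]]
result = values[0][2] + values[1][2]  # -> result = 47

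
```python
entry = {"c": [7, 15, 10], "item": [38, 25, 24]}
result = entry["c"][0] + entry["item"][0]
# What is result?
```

Answer: 45

Derivation:
Trace (tracking result):
entry = {'c': [7, 15, 10], 'item': [38, 25, 24]}  # -> entry = {'c': [7, 15, 10], 'item': [38, 25, 24]}
result = entry['c'][0] + entry['item'][0]  # -> result = 45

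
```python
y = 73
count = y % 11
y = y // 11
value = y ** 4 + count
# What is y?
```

Trace (tracking y):
y = 73  # -> y = 73
count = y % 11  # -> count = 7
y = y // 11  # -> y = 6
value = y ** 4 + count  # -> value = 1303

Answer: 6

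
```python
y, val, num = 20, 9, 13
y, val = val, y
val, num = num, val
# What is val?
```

Answer: 13

Derivation:
Trace (tracking val):
y, val, num = (20, 9, 13)  # -> y = 20, val = 9, num = 13
y, val = (val, y)  # -> y = 9, val = 20
val, num = (num, val)  # -> val = 13, num = 20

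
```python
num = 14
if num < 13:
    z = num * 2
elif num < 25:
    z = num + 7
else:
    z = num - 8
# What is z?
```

Trace (tracking z):
num = 14  # -> num = 14
if num < 13:  # condition is False
elif num < 25:  # condition is True
    z = num + 7  # -> z = 21

Answer: 21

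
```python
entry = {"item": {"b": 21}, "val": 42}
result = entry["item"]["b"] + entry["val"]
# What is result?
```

Answer: 63

Derivation:
Trace (tracking result):
entry = {'item': {'b': 21}, 'val': 42}  # -> entry = {'item': {'b': 21}, 'val': 42}
result = entry['item']['b'] + entry['val']  # -> result = 63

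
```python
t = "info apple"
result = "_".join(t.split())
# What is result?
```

Trace (tracking result):
t = 'info apple'  # -> t = 'info apple'
result = '_'.join(t.split())  # -> result = 'info_apple'

Answer: 'info_apple'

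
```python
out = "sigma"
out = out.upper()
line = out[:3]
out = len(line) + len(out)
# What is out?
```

Answer: 8

Derivation:
Trace (tracking out):
out = 'sigma'  # -> out = 'sigma'
out = out.upper()  # -> out = 'SIGMA'
line = out[:3]  # -> line = 'SIG'
out = len(line) + len(out)  # -> out = 8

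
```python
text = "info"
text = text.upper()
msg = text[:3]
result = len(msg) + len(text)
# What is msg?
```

Answer: 'INF'

Derivation:
Trace (tracking msg):
text = 'info'  # -> text = 'info'
text = text.upper()  # -> text = 'INFO'
msg = text[:3]  # -> msg = 'INF'
result = len(msg) + len(text)  # -> result = 7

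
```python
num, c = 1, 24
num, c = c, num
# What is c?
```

Trace (tracking c):
num, c = (1, 24)  # -> num = 1, c = 24
num, c = (c, num)  # -> num = 24, c = 1

Answer: 1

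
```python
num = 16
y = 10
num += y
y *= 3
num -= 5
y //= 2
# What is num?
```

Answer: 21

Derivation:
Trace (tracking num):
num = 16  # -> num = 16
y = 10  # -> y = 10
num += y  # -> num = 26
y *= 3  # -> y = 30
num -= 5  # -> num = 21
y //= 2  # -> y = 15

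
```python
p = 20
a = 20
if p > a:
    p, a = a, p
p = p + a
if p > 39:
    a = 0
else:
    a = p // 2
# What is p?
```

Trace (tracking p):
p = 20  # -> p = 20
a = 20  # -> a = 20
if p > a:  # condition is False
p = p + a  # -> p = 40
if p > 39:  # condition is True
    a = 0  # -> a = 0

Answer: 40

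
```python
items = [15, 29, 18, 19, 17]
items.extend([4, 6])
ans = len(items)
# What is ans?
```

Answer: 7

Derivation:
Trace (tracking ans):
items = [15, 29, 18, 19, 17]  # -> items = [15, 29, 18, 19, 17]
items.extend([4, 6])  # -> items = [15, 29, 18, 19, 17, 4, 6]
ans = len(items)  # -> ans = 7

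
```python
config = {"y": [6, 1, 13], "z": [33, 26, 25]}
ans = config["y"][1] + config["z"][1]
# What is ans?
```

Answer: 27

Derivation:
Trace (tracking ans):
config = {'y': [6, 1, 13], 'z': [33, 26, 25]}  # -> config = {'y': [6, 1, 13], 'z': [33, 26, 25]}
ans = config['y'][1] + config['z'][1]  # -> ans = 27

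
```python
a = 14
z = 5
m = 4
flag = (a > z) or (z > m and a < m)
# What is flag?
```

Answer: True

Derivation:
Trace (tracking flag):
a = 14  # -> a = 14
z = 5  # -> z = 5
m = 4  # -> m = 4
flag = a > z or (z > m and a < m)  # -> flag = True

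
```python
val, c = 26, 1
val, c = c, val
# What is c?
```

Answer: 26

Derivation:
Trace (tracking c):
val, c = (26, 1)  # -> val = 26, c = 1
val, c = (c, val)  # -> val = 1, c = 26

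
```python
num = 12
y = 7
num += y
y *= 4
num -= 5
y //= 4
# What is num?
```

Trace (tracking num):
num = 12  # -> num = 12
y = 7  # -> y = 7
num += y  # -> num = 19
y *= 4  # -> y = 28
num -= 5  # -> num = 14
y //= 4  # -> y = 7

Answer: 14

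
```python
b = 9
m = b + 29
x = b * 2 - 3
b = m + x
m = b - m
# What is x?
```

Trace (tracking x):
b = 9  # -> b = 9
m = b + 29  # -> m = 38
x = b * 2 - 3  # -> x = 15
b = m + x  # -> b = 53
m = b - m  # -> m = 15

Answer: 15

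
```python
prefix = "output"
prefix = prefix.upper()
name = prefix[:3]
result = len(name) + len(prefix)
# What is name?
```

Answer: 'OUT'

Derivation:
Trace (tracking name):
prefix = 'output'  # -> prefix = 'output'
prefix = prefix.upper()  # -> prefix = 'OUTPUT'
name = prefix[:3]  # -> name = 'OUT'
result = len(name) + len(prefix)  # -> result = 9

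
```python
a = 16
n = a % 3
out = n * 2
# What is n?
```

Trace (tracking n):
a = 16  # -> a = 16
n = a % 3  # -> n = 1
out = n * 2  # -> out = 2

Answer: 1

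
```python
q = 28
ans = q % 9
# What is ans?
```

Trace (tracking ans):
q = 28  # -> q = 28
ans = q % 9  # -> ans = 1

Answer: 1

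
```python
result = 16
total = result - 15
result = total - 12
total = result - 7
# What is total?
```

Answer: -18

Derivation:
Trace (tracking total):
result = 16  # -> result = 16
total = result - 15  # -> total = 1
result = total - 12  # -> result = -11
total = result - 7  # -> total = -18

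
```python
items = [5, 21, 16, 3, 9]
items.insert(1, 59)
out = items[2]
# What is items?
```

Answer: [5, 59, 21, 16, 3, 9]

Derivation:
Trace (tracking items):
items = [5, 21, 16, 3, 9]  # -> items = [5, 21, 16, 3, 9]
items.insert(1, 59)  # -> items = [5, 59, 21, 16, 3, 9]
out = items[2]  # -> out = 21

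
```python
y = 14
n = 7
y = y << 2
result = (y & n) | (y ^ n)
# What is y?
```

Trace (tracking y):
y = 14  # -> y = 14
n = 7  # -> n = 7
y = y << 2  # -> y = 56
result = y & n | y ^ n  # -> result = 63

Answer: 56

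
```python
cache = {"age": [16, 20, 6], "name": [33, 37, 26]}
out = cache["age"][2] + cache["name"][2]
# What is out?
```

Trace (tracking out):
cache = {'age': [16, 20, 6], 'name': [33, 37, 26]}  # -> cache = {'age': [16, 20, 6], 'name': [33, 37, 26]}
out = cache['age'][2] + cache['name'][2]  # -> out = 32

Answer: 32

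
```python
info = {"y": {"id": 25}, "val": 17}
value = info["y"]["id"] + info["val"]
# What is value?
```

Answer: 42

Derivation:
Trace (tracking value):
info = {'y': {'id': 25}, 'val': 17}  # -> info = {'y': {'id': 25}, 'val': 17}
value = info['y']['id'] + info['val']  # -> value = 42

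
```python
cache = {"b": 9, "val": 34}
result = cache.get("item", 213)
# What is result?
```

Trace (tracking result):
cache = {'b': 9, 'val': 34}  # -> cache = {'b': 9, 'val': 34}
result = cache.get('item', 213)  # -> result = 213

Answer: 213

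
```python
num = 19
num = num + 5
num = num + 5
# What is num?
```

Trace (tracking num):
num = 19  # -> num = 19
num = num + 5  # -> num = 24
num = num + 5  # -> num = 29

Answer: 29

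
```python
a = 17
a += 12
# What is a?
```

Answer: 29

Derivation:
Trace (tracking a):
a = 17  # -> a = 17
a += 12  # -> a = 29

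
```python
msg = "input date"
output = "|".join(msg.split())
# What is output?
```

Trace (tracking output):
msg = 'input date'  # -> msg = 'input date'
output = '|'.join(msg.split())  # -> output = 'input|date'

Answer: 'input|date'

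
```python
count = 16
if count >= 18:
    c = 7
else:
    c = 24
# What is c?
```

Answer: 24

Derivation:
Trace (tracking c):
count = 16  # -> count = 16
if count >= 18:  # condition is False
else:
    c = 24  # -> c = 24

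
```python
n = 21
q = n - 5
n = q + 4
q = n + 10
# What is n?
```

Answer: 20

Derivation:
Trace (tracking n):
n = 21  # -> n = 21
q = n - 5  # -> q = 16
n = q + 4  # -> n = 20
q = n + 10  # -> q = 30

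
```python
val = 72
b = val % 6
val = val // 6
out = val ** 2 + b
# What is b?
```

Answer: 0

Derivation:
Trace (tracking b):
val = 72  # -> val = 72
b = val % 6  # -> b = 0
val = val // 6  # -> val = 12
out = val ** 2 + b  # -> out = 144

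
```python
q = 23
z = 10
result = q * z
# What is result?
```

Answer: 230

Derivation:
Trace (tracking result):
q = 23  # -> q = 23
z = 10  # -> z = 10
result = q * z  # -> result = 230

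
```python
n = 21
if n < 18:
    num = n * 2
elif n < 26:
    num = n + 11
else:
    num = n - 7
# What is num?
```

Trace (tracking num):
n = 21  # -> n = 21
if n < 18:  # condition is False
elif n < 26:  # condition is True
    num = n + 11  # -> num = 32

Answer: 32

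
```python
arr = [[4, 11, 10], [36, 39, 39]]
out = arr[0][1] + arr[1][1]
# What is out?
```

Answer: 50

Derivation:
Trace (tracking out):
arr = [[4, 11, 10], [36, 39, 39]]  # -> arr = [[4, 11, 10], [36, 39, 39]]
out = arr[0][1] + arr[1][1]  # -> out = 50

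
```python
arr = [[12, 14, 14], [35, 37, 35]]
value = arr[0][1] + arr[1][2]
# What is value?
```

Trace (tracking value):
arr = [[12, 14, 14], [35, 37, 35]]  # -> arr = [[12, 14, 14], [35, 37, 35]]
value = arr[0][1] + arr[1][2]  # -> value = 49

Answer: 49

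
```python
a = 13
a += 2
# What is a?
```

Answer: 15

Derivation:
Trace (tracking a):
a = 13  # -> a = 13
a += 2  # -> a = 15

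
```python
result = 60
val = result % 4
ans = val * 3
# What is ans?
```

Answer: 0

Derivation:
Trace (tracking ans):
result = 60  # -> result = 60
val = result % 4  # -> val = 0
ans = val * 3  # -> ans = 0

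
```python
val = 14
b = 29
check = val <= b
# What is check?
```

Answer: True

Derivation:
Trace (tracking check):
val = 14  # -> val = 14
b = 29  # -> b = 29
check = val <= b  # -> check = True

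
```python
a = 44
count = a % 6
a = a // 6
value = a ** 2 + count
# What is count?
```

Trace (tracking count):
a = 44  # -> a = 44
count = a % 6  # -> count = 2
a = a // 6  # -> a = 7
value = a ** 2 + count  # -> value = 51

Answer: 2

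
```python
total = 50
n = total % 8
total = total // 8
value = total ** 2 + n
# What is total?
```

Answer: 6

Derivation:
Trace (tracking total):
total = 50  # -> total = 50
n = total % 8  # -> n = 2
total = total // 8  # -> total = 6
value = total ** 2 + n  # -> value = 38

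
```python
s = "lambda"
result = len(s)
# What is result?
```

Trace (tracking result):
s = 'lambda'  # -> s = 'lambda'
result = len(s)  # -> result = 6

Answer: 6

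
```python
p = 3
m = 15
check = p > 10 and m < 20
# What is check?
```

Answer: False

Derivation:
Trace (tracking check):
p = 3  # -> p = 3
m = 15  # -> m = 15
check = p > 10 and m < 20  # -> check = False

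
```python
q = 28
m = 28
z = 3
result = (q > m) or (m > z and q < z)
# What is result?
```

Answer: False

Derivation:
Trace (tracking result):
q = 28  # -> q = 28
m = 28  # -> m = 28
z = 3  # -> z = 3
result = q > m or (m > z and q < z)  # -> result = False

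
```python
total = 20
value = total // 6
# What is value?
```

Answer: 3

Derivation:
Trace (tracking value):
total = 20  # -> total = 20
value = total // 6  # -> value = 3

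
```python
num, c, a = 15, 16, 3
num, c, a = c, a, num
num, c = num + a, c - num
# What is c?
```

Trace (tracking c):
num, c, a = (15, 16, 3)  # -> num = 15, c = 16, a = 3
num, c, a = (c, a, num)  # -> num = 16, c = 3, a = 15
num, c = (num + a, c - num)  # -> num = 31, c = -13

Answer: -13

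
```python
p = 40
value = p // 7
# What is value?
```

Trace (tracking value):
p = 40  # -> p = 40
value = p // 7  # -> value = 5

Answer: 5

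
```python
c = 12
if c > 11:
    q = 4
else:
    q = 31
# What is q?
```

Answer: 4

Derivation:
Trace (tracking q):
c = 12  # -> c = 12
if c > 11:  # condition is True
    q = 4  # -> q = 4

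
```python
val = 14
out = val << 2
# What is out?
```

Trace (tracking out):
val = 14  # -> val = 14
out = val << 2  # -> out = 56

Answer: 56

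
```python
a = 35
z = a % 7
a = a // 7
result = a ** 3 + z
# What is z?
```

Answer: 0

Derivation:
Trace (tracking z):
a = 35  # -> a = 35
z = a % 7  # -> z = 0
a = a // 7  # -> a = 5
result = a ** 3 + z  # -> result = 125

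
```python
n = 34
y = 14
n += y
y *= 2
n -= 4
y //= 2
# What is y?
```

Answer: 14

Derivation:
Trace (tracking y):
n = 34  # -> n = 34
y = 14  # -> y = 14
n += y  # -> n = 48
y *= 2  # -> y = 28
n -= 4  # -> n = 44
y //= 2  # -> y = 14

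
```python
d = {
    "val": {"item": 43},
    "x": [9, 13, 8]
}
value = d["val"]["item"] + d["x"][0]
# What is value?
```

Trace (tracking value):
d = {'val': {'item': 43}, 'x': [9, 13, 8]}  # -> d = {'val': {'item': 43}, 'x': [9, 13, 8]}
value = d['val']['item'] + d['x'][0]  # -> value = 52

Answer: 52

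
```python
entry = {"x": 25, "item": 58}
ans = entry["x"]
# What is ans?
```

Answer: 25

Derivation:
Trace (tracking ans):
entry = {'x': 25, 'item': 58}  # -> entry = {'x': 25, 'item': 58}
ans = entry['x']  # -> ans = 25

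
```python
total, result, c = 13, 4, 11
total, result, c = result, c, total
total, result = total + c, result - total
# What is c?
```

Trace (tracking c):
total, result, c = (13, 4, 11)  # -> total = 13, result = 4, c = 11
total, result, c = (result, c, total)  # -> total = 4, result = 11, c = 13
total, result = (total + c, result - total)  # -> total = 17, result = 7

Answer: 13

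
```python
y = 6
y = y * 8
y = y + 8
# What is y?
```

Trace (tracking y):
y = 6  # -> y = 6
y = y * 8  # -> y = 48
y = y + 8  # -> y = 56

Answer: 56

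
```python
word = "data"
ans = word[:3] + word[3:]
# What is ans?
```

Trace (tracking ans):
word = 'data'  # -> word = 'data'
ans = word[:3] + word[3:]  # -> ans = 'data'

Answer: 'data'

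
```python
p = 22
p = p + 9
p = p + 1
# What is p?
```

Trace (tracking p):
p = 22  # -> p = 22
p = p + 9  # -> p = 31
p = p + 1  # -> p = 32

Answer: 32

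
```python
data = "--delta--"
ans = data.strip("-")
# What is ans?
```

Trace (tracking ans):
data = '--delta--'  # -> data = '--delta--'
ans = data.strip('-')  # -> ans = 'delta'

Answer: 'delta'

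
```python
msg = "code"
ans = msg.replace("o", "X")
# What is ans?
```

Answer: 'cXde'

Derivation:
Trace (tracking ans):
msg = 'code'  # -> msg = 'code'
ans = msg.replace('o', 'X')  # -> ans = 'cXde'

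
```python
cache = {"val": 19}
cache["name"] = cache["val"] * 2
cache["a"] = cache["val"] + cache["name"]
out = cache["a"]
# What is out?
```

Trace (tracking out):
cache = {'val': 19}  # -> cache = {'val': 19}
cache['name'] = cache['val'] * 2  # -> cache = {'val': 19, 'name': 38}
cache['a'] = cache['val'] + cache['name']  # -> cache = {'val': 19, 'name': 38, 'a': 57}
out = cache['a']  # -> out = 57

Answer: 57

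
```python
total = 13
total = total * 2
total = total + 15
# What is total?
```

Answer: 41

Derivation:
Trace (tracking total):
total = 13  # -> total = 13
total = total * 2  # -> total = 26
total = total + 15  # -> total = 41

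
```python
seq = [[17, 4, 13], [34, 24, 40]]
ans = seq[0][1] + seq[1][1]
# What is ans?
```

Answer: 28

Derivation:
Trace (tracking ans):
seq = [[17, 4, 13], [34, 24, 40]]  # -> seq = [[17, 4, 13], [34, 24, 40]]
ans = seq[0][1] + seq[1][1]  # -> ans = 28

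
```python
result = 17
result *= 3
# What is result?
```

Trace (tracking result):
result = 17  # -> result = 17
result *= 3  # -> result = 51

Answer: 51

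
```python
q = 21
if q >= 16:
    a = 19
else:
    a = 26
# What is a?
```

Answer: 19

Derivation:
Trace (tracking a):
q = 21  # -> q = 21
if q >= 16:  # condition is True
    a = 19  # -> a = 19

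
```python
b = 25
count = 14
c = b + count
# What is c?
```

Trace (tracking c):
b = 25  # -> b = 25
count = 14  # -> count = 14
c = b + count  # -> c = 39

Answer: 39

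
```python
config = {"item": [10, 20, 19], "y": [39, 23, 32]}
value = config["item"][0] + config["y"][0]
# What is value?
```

Trace (tracking value):
config = {'item': [10, 20, 19], 'y': [39, 23, 32]}  # -> config = {'item': [10, 20, 19], 'y': [39, 23, 32]}
value = config['item'][0] + config['y'][0]  # -> value = 49

Answer: 49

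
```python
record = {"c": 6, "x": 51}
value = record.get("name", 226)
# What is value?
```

Answer: 226

Derivation:
Trace (tracking value):
record = {'c': 6, 'x': 51}  # -> record = {'c': 6, 'x': 51}
value = record.get('name', 226)  # -> value = 226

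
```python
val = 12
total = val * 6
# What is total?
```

Answer: 72

Derivation:
Trace (tracking total):
val = 12  # -> val = 12
total = val * 6  # -> total = 72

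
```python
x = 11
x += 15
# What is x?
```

Trace (tracking x):
x = 11  # -> x = 11
x += 15  # -> x = 26

Answer: 26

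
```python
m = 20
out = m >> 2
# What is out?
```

Answer: 5

Derivation:
Trace (tracking out):
m = 20  # -> m = 20
out = m >> 2  # -> out = 5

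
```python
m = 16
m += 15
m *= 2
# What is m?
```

Trace (tracking m):
m = 16  # -> m = 16
m += 15  # -> m = 31
m *= 2  # -> m = 62

Answer: 62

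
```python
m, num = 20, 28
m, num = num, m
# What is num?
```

Trace (tracking num):
m, num = (20, 28)  # -> m = 20, num = 28
m, num = (num, m)  # -> m = 28, num = 20

Answer: 20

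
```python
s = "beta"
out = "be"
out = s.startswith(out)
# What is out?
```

Answer: True

Derivation:
Trace (tracking out):
s = 'beta'  # -> s = 'beta'
out = 'be'  # -> out = 'be'
out = s.startswith(out)  # -> out = True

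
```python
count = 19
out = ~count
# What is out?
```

Answer: -20

Derivation:
Trace (tracking out):
count = 19  # -> count = 19
out = ~count  # -> out = -20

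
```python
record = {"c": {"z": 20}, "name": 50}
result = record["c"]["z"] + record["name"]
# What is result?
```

Answer: 70

Derivation:
Trace (tracking result):
record = {'c': {'z': 20}, 'name': 50}  # -> record = {'c': {'z': 20}, 'name': 50}
result = record['c']['z'] + record['name']  # -> result = 70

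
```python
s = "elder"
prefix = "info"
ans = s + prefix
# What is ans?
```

Answer: 'elderinfo'

Derivation:
Trace (tracking ans):
s = 'elder'  # -> s = 'elder'
prefix = 'info'  # -> prefix = 'info'
ans = s + prefix  # -> ans = 'elderinfo'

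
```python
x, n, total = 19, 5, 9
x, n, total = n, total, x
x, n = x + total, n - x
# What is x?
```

Trace (tracking x):
x, n, total = (19, 5, 9)  # -> x = 19, n = 5, total = 9
x, n, total = (n, total, x)  # -> x = 5, n = 9, total = 19
x, n = (x + total, n - x)  # -> x = 24, n = 4

Answer: 24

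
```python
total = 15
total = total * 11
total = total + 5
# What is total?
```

Trace (tracking total):
total = 15  # -> total = 15
total = total * 11  # -> total = 165
total = total + 5  # -> total = 170

Answer: 170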